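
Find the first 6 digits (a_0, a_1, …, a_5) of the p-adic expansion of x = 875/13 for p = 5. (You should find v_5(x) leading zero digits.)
(a_0, …, a_5) = (0, 0, 0, 4, 2, 1)

v_5(875/13) = 3, so a_0 = ... = a_2 = 0. Factor out: x = 5^3 · u with u = 7/13 a unit in ℤ_5. Expand u iteratively via a_{v+i} = u_i mod 5, u_{i+1} = (u_i − a_{v+i})/5:
  u_0 = 7/13;  a_3 = 4;  u_1 = (u_0 − 4)/5 = -9/13
  u_1 = -9/13;  a_4 = 2;  u_2 = (u_1 − 2)/5 = -7/13
  u_2 = -7/13;  a_5 = 1;  u_3 = (u_2 − 1)/5 = -4/13
Digits: (0, 0, 0, 4, 2, 1).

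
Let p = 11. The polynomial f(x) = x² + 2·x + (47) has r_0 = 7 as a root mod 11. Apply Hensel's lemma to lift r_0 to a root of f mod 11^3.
r_2 = 469 (mod 1331)

Hensel: r_{i+1} = r_i − f(r_i)·(f′(r_i))^{-1} mod 11^{i+2}, f′(x) = 2x + 2. Iterate:
  r_0 = 7 (mod 11)
  r_1 = 106 (mod 121)
  r_2 = 469 (mod 1331)
Final: r = 469 satisfies f(r) ≡ 0 mod 11^3.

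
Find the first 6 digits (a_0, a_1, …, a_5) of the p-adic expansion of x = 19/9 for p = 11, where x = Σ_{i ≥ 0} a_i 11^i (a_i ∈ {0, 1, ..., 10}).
(a_0, …, a_5) = (7, 2, 1, 6, 8, 9)

v_11(19/9) = 0 (numerator and denominator both coprime to 11), so x ∈ ℤ_11^×. Compute digits iteratively via a_i = x_i mod 11, x_{i+1} = (x_i − a_i)/11, with x_0 = x:
  x_0 = 19/9;  a_0 = 7;  x_1 = (x_0 − 7)/11 = -4/9
  x_1 = -4/9;  a_1 = 2;  x_2 = (x_1 − 2)/11 = -2/9
  x_2 = -2/9;  a_2 = 1;  x_3 = (x_2 − 1)/11 = -1/9
  x_3 = -1/9;  a_3 = 6;  x_4 = (x_3 − 6)/11 = -5/9
  x_4 = -5/9;  a_4 = 8;  x_5 = (x_4 − 8)/11 = -7/9
  x_5 = -7/9;  a_5 = 9;  x_6 = (x_5 − 9)/11 = -8/9
Digits: (7, 2, 1, 6, 8, 9).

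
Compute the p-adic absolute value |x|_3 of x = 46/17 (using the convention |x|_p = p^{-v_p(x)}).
|46/17|_3 = 1

Step 1 — compute v_3(x) by factoring powers of 3 out of the numerator and denominator: v_3(46/17) = 0. Step 2 — apply |x|_p = p^{-v_p(x)} = 3^{0} = 1.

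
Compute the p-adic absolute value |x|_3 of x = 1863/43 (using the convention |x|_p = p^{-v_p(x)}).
|1863/43|_3 = 1/81

Step 1 — compute v_3(x) by factoring powers of 3 out of the numerator and denominator: v_3(1863/43) = 4. Step 2 — apply |x|_p = p^{-v_p(x)} = 3^{-4} = 1/81.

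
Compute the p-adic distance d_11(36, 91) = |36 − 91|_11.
d_11(36, 91) = 1/11

Step 1 — x − y = 36 − 91 = -55. Step 2 — v_11(-55) = 1 (factor: -55 = −(11^1 · 5); the sign does not affect v_p). Step 3 — |x − y|_11 = 11^{-1} = 1/11.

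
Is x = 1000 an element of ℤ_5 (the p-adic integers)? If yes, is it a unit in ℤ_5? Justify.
x ∈ ℤ_5 but not a unit; v_5(x) = 3 > 0

ℤ_5 = {x ∈ ℚ_5 : v_5(x) ≥ 0} and ℤ_5^× = {x ∈ ℤ_5 : v_5(x) = 0}. Here v_5(1000) = v_5(num) − v_5(den) = 3; compare against these criteria.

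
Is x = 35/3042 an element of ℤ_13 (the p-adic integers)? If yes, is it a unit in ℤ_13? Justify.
x ∉ ℤ_13 (v_13(x) = -2 < 0)

ℤ_13 = {x ∈ ℚ_13 : v_13(x) ≥ 0} and ℤ_13^× = {x ∈ ℤ_13 : v_13(x) = 0}. Here v_13(35/3042) = v_13(num) − v_13(den) = -2; compare against these criteria.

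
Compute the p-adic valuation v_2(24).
v_2(24) = 3

v_2(n) is the largest exponent k such that 2^k divides n. Factor out: 24 = 2^3 · 3. (Sign doesn't affect v_p.) So v_2(24) = 3.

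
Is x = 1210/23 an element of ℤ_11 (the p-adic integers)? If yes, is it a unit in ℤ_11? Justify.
x ∈ ℤ_11 but not a unit; v_11(x) = 2 > 0

ℤ_11 = {x ∈ ℚ_11 : v_11(x) ≥ 0} and ℤ_11^× = {x ∈ ℤ_11 : v_11(x) = 0}. Here v_11(1210/23) = v_11(num) − v_11(den) = 2; compare against these criteria.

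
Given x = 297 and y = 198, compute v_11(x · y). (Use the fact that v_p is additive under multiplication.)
v_11(58806) = 2

v_p(x) = 1 (factor: 297 = 11^1 · 27); v_p(y) = 1 (factor: 198 = 11^1 · 18). Additivity: v_p(xy) = v_p(x) + v_p(y) = 1 + 1 = 2. (Direct check: xy = 58806 = 11^2 · (486).)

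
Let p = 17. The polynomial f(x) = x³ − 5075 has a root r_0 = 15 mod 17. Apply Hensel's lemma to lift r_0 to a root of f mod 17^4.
r_3 = 45626 (mod 83521)

Hensel: r_{i+1} = r_i − f(r_i)/f′(r_i) mod 17^{i+2}, where f′(x) = 3x². Iterate:
  r_0 = 15 (mod 17)
  r_1 = 253 (mod 289)
  r_2 = 1409 (mod 4913)
  r_3 = 45626 (mod 83521)
Final: r = 45626 with f(r) ≡ 0 mod 17^4.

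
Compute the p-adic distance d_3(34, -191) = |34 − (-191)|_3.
d_3(34, -191) = 1/9

Step 1 — x − y = 34 − (-191) = 225. Step 2 — v_3(225) = 2 (factor: 225 = (3^2 · 25); the sign does not affect v_p). Step 3 — |x − y|_3 = 3^{-2} = 1/9.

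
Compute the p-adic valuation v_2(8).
v_2(8) = 3

v_2(n) is the largest exponent k such that 2^k divides n. Factor out: 8 = 2^3 · 1. (Sign doesn't affect v_p.) So v_2(8) = 3.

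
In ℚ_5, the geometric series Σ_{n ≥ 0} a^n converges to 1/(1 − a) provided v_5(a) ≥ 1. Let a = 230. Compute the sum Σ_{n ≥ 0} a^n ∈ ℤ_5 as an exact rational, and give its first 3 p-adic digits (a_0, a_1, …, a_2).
Σ a^n = 1/(1 − a) = -1/229;  first 3 digits = (1, 1, 0)

v_5(a) = 1 ≥ 1, so the series converges in ℤ_5 to 1/(1 − a) = 1/(1 − 230) = -1/229. Expand this rational in ℤ_5: compute digits iteratively via d_i = x_i mod 5, x_{i+1} = (x_i − d_i)/5. The first 3 digits are (1, 1, 0).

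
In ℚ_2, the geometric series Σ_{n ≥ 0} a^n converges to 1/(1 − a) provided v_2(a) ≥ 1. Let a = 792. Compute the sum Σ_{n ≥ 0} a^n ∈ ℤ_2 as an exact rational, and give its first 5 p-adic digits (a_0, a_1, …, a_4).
Σ a^n = 1/(1 − a) = -1/791;  first 5 digits = (1, 0, 0, 1, 1)

v_2(a) = 3 ≥ 1, so the series converges in ℤ_2 to 1/(1 − a) = 1/(1 − 792) = -1/791. Expand this rational in ℤ_2: compute digits iteratively via d_i = x_i mod 2, x_{i+1} = (x_i − d_i)/2. The first 5 digits are (1, 0, 0, 1, 1).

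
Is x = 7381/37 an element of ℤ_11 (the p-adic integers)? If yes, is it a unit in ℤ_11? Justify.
x ∈ ℤ_11 but not a unit; v_11(x) = 2 > 0

ℤ_11 = {x ∈ ℚ_11 : v_11(x) ≥ 0} and ℤ_11^× = {x ∈ ℤ_11 : v_11(x) = 0}. Here v_11(7381/37) = v_11(num) − v_11(den) = 2; compare against these criteria.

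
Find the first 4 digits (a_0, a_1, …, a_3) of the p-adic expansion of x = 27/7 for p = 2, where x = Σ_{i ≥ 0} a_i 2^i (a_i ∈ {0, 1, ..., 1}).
(a_0, …, a_3) = (1, 0, 1, 1)

v_2(27/7) = 0 (numerator and denominator both coprime to 2), so x ∈ ℤ_2^×. Compute digits iteratively via a_i = x_i mod 2, x_{i+1} = (x_i − a_i)/2, with x_0 = x:
  x_0 = 27/7;  a_0 = 1;  x_1 = (x_0 − 1)/2 = 10/7
  x_1 = 10/7;  a_1 = 0;  x_2 = (x_1 − 0)/2 = 5/7
  x_2 = 5/7;  a_2 = 1;  x_3 = (x_2 − 1)/2 = -1/7
  x_3 = -1/7;  a_3 = 1;  x_4 = (x_3 − 1)/2 = -4/7
Digits: (1, 0, 1, 1).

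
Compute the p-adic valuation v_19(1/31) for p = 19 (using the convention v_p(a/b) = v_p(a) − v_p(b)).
v_19(1/31) = 0

Factor powers of 19 from the numerator and denominator of the reduced fraction: 1 = 19^0 · 1 and 31 = 19^0 · 31. Apply v_p(a/b) = v_p(a) − v_p(b): v_19(1/31) = 0 − 0 = 0.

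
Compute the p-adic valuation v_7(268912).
v_7(268912) = 5

v_7(n) is the largest exponent k such that 7^k divides n. Factor out: 268912 = 7^5 · 16. (Sign doesn't affect v_p.) So v_7(268912) = 5.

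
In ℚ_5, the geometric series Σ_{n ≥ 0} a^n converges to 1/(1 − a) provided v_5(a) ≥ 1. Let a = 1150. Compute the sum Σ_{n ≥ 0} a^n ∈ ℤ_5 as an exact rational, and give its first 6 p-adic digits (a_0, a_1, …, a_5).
Σ a^n = 1/(1 − a) = -1/1149;  first 6 digits = (1, 0, 1, 4, 2, 3)

v_5(a) = 2 ≥ 1, so the series converges in ℤ_5 to 1/(1 − a) = 1/(1 − 1150) = -1/1149. Expand this rational in ℤ_5: compute digits iteratively via d_i = x_i mod 5, x_{i+1} = (x_i − d_i)/5. The first 6 digits are (1, 0, 1, 4, 2, 3).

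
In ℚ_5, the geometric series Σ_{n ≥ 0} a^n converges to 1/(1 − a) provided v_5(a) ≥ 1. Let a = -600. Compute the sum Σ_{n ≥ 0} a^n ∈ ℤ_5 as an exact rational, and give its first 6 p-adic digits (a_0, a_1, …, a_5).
Σ a^n = 1/(1 − a) = 1/601;  first 6 digits = (1, 0, 1, 0, 0, 0)

v_5(a) = 2 ≥ 1, so the series converges in ℤ_5 to 1/(1 − a) = 1/(1 − (-600)) = 1/601. Expand this rational in ℤ_5: compute digits iteratively via d_i = x_i mod 5, x_{i+1} = (x_i − d_i)/5. The first 6 digits are (1, 0, 1, 0, 0, 0).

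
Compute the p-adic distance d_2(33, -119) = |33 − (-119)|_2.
d_2(33, -119) = 1/8

Step 1 — x − y = 33 − (-119) = 152. Step 2 — v_2(152) = 3 (factor: 152 = (2^3 · 19); the sign does not affect v_p). Step 3 — |x − y|_2 = 2^{-3} = 1/8.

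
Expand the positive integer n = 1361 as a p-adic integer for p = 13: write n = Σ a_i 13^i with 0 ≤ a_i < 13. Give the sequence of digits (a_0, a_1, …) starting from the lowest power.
(a_0, a_1, …) = (9, 0, 8)

Repeated division by 13 gives the digits low-to-high: 1361 = 9 + 8·13^2. Digit sequence: (9, 0, 8).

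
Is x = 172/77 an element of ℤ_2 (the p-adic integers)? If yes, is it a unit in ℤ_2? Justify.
x ∈ ℤ_2 but not a unit; v_2(x) = 2 > 0

ℤ_2 = {x ∈ ℚ_2 : v_2(x) ≥ 0} and ℤ_2^× = {x ∈ ℤ_2 : v_2(x) = 0}. Here v_2(172/77) = v_2(num) − v_2(den) = 2; compare against these criteria.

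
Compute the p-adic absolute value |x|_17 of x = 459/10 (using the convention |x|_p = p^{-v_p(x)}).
|459/10|_17 = 1/17

Step 1 — compute v_17(x) by factoring powers of 17 out of the numerator and denominator: v_17(459/10) = 1. Step 2 — apply |x|_p = p^{-v_p(x)} = 17^{-1} = 1/17.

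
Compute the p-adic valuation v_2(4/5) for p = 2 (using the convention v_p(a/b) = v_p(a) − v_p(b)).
v_2(4/5) = 2

Factor powers of 2 from the numerator and denominator of the reduced fraction: 4 = 2^2 · 1 and 5 = 2^0 · 5. Apply v_p(a/b) = v_p(a) − v_p(b): v_2(4/5) = 2 − 0 = 2.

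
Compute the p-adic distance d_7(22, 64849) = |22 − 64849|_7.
d_7(22, 64849) = 1/2401

Step 1 — x − y = 22 − 64849 = -64827. Step 2 — v_7(-64827) = 4 (factor: -64827 = −(7^4 · 27); the sign does not affect v_p). Step 3 — |x − y|_7 = 7^{-4} = 1/2401.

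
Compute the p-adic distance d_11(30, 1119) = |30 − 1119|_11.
d_11(30, 1119) = 1/121

Step 1 — x − y = 30 − 1119 = -1089. Step 2 — v_11(-1089) = 2 (factor: -1089 = −(11^2 · 9); the sign does not affect v_p). Step 3 — |x − y|_11 = 11^{-2} = 1/121.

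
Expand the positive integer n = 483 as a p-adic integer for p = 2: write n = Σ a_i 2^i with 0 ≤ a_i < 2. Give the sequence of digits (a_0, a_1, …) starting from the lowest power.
(a_0, a_1, …) = (1, 1, 0, 0, 0, 1, 1, 1, 1)

Repeated division by 2 gives the digits low-to-high: 483 = 1 + 1·2^1 + 1·2^5 + 1·2^6 + 1·2^7 + 1·2^8. Digit sequence: (1, 1, 0, 0, 0, 1, 1, 1, 1).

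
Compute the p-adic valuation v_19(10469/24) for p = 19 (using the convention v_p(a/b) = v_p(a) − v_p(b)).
v_19(10469/24) = 2

Factor powers of 19 from the numerator and denominator of the reduced fraction: 10469 = 19^2 · 29 and 24 = 19^0 · 24. Apply v_p(a/b) = v_p(a) − v_p(b): v_19(10469/24) = 2 − 0 = 2.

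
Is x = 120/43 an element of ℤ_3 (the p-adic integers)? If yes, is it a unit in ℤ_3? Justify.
x ∈ ℤ_3 but not a unit; v_3(x) = 1 > 0

ℤ_3 = {x ∈ ℚ_3 : v_3(x) ≥ 0} and ℤ_3^× = {x ∈ ℤ_3 : v_3(x) = 0}. Here v_3(120/43) = v_3(num) − v_3(den) = 1; compare against these criteria.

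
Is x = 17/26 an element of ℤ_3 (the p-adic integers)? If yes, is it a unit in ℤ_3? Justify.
x ∈ ℤ_3^× (unit); v_3(x) = 0

ℤ_3 = {x ∈ ℚ_3 : v_3(x) ≥ 0} and ℤ_3^× = {x ∈ ℤ_3 : v_3(x) = 0}. Here v_3(17/26) = v_3(num) − v_3(den) = 0; compare against these criteria.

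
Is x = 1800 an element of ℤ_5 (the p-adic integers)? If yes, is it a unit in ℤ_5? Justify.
x ∈ ℤ_5 but not a unit; v_5(x) = 2 > 0

ℤ_5 = {x ∈ ℚ_5 : v_5(x) ≥ 0} and ℤ_5^× = {x ∈ ℤ_5 : v_5(x) = 0}. Here v_5(1800) = v_5(num) − v_5(den) = 2; compare against these criteria.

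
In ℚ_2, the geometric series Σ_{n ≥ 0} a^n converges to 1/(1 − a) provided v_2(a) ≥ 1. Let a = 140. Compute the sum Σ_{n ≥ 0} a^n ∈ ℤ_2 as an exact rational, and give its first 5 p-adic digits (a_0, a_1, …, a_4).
Σ a^n = 1/(1 − a) = -1/139;  first 5 digits = (1, 0, 1, 1, 1)

v_2(a) = 2 ≥ 1, so the series converges in ℤ_2 to 1/(1 − a) = 1/(1 − 140) = -1/139. Expand this rational in ℤ_2: compute digits iteratively via d_i = x_i mod 2, x_{i+1} = (x_i − d_i)/2. The first 5 digits are (1, 0, 1, 1, 1).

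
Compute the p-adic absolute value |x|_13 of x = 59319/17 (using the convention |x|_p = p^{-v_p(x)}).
|59319/17|_13 = 1/2197

Step 1 — compute v_13(x) by factoring powers of 13 out of the numerator and denominator: v_13(59319/17) = 3. Step 2 — apply |x|_p = p^{-v_p(x)} = 13^{-3} = 1/2197.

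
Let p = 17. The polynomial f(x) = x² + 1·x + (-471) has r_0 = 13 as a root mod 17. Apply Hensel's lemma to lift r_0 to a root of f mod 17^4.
r_3 = 52611 (mod 83521)

Hensel: r_{i+1} = r_i − f(r_i)·(f′(r_i))^{-1} mod 17^{i+2}, f′(x) = 2x + 1. Iterate:
  r_0 = 13 (mod 17)
  r_1 = 13 (mod 289)
  r_2 = 3481 (mod 4913)
  r_3 = 52611 (mod 83521)
Final: r = 52611 satisfies f(r) ≡ 0 mod 17^4.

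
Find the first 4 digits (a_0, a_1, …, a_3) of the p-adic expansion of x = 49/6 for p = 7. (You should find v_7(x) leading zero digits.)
(a_0, …, a_3) = (0, 0, 6, 5)

v_7(49/6) = 2, so a_0 = ... = a_1 = 0. Factor out: x = 7^2 · u with u = 1/6 a unit in ℤ_7. Expand u iteratively via a_{v+i} = u_i mod 7, u_{i+1} = (u_i − a_{v+i})/7:
  u_0 = 1/6;  a_2 = 6;  u_1 = (u_0 − 6)/7 = -5/6
  u_1 = -5/6;  a_3 = 5;  u_2 = (u_1 − 5)/7 = -5/6
Digits: (0, 0, 6, 5).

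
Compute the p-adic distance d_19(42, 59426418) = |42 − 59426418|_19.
d_19(42, 59426418) = 1/2476099

Step 1 — x − y = 42 − 59426418 = -59426376. Step 2 — v_19(-59426376) = 5 (factor: -59426376 = −(19^5 · 24); the sign does not affect v_p). Step 3 — |x − y|_19 = 19^{-5} = 1/2476099.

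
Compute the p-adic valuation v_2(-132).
v_2(-132) = 2

v_2(n) is the largest exponent k such that 2^k divides n. Factor out: -132 = -2^2 · 33. (Sign doesn't affect v_p.) So v_2(-132) = 2.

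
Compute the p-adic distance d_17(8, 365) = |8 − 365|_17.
d_17(8, 365) = 1/17

Step 1 — x − y = 8 − 365 = -357. Step 2 — v_17(-357) = 1 (factor: -357 = −(17^1 · 21); the sign does not affect v_p). Step 3 — |x − y|_17 = 17^{-1} = 1/17.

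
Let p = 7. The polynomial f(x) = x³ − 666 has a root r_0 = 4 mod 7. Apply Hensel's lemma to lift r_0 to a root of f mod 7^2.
r_1 = 39 (mod 49)

Hensel: r_{i+1} = r_i − f(r_i)/f′(r_i) mod 7^{i+2}, where f′(x) = 3x². Iterate:
  r_0 = 4 (mod 7)
  r_1 = 39 (mod 49)
Final: r = 39 with f(r) ≡ 0 mod 7^2.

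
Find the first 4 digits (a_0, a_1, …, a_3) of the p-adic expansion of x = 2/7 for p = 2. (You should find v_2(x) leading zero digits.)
(a_0, …, a_3) = (0, 1, 1, 1)

v_2(2/7) = 1, so a_0 = ... = a_0 = 0. Factor out: x = 2^1 · u with u = 1/7 a unit in ℤ_2. Expand u iteratively via a_{v+i} = u_i mod 2, u_{i+1} = (u_i − a_{v+i})/2:
  u_0 = 1/7;  a_1 = 1;  u_1 = (u_0 − 1)/2 = -3/7
  u_1 = -3/7;  a_2 = 1;  u_2 = (u_1 − 1)/2 = -5/7
  u_2 = -5/7;  a_3 = 1;  u_3 = (u_2 − 1)/2 = -6/7
Digits: (0, 1, 1, 1).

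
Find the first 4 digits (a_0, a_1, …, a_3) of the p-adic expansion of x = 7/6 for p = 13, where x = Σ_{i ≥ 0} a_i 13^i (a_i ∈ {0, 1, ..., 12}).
(a_0, …, a_3) = (12, 10, 10, 10)

v_13(7/6) = 0 (numerator and denominator both coprime to 13), so x ∈ ℤ_13^×. Compute digits iteratively via a_i = x_i mod 13, x_{i+1} = (x_i − a_i)/13, with x_0 = x:
  x_0 = 7/6;  a_0 = 12;  x_1 = (x_0 − 12)/13 = -5/6
  x_1 = -5/6;  a_1 = 10;  x_2 = (x_1 − 10)/13 = -5/6
  x_2 = -5/6;  a_2 = 10;  x_3 = (x_2 − 10)/13 = -5/6
  x_3 = -5/6;  a_3 = 10;  x_4 = (x_3 − 10)/13 = -5/6
Digits: (12, 10, 10, 10).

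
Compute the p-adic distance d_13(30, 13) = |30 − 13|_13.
d_13(30, 13) = 1

Step 1 — x − y = 30 − 13 = 17. Step 2 — v_13(17) = 0 (factor: 17 = (13^0 · 17); the sign does not affect v_p). Step 3 — |x − y|_13 = 13^{0} = 1.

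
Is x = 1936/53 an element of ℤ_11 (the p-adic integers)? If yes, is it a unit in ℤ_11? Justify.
x ∈ ℤ_11 but not a unit; v_11(x) = 2 > 0

ℤ_11 = {x ∈ ℚ_11 : v_11(x) ≥ 0} and ℤ_11^× = {x ∈ ℤ_11 : v_11(x) = 0}. Here v_11(1936/53) = v_11(num) − v_11(den) = 2; compare against these criteria.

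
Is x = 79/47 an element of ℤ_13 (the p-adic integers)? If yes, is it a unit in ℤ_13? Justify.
x ∈ ℤ_13^× (unit); v_13(x) = 0

ℤ_13 = {x ∈ ℚ_13 : v_13(x) ≥ 0} and ℤ_13^× = {x ∈ ℤ_13 : v_13(x) = 0}. Here v_13(79/47) = v_13(num) − v_13(den) = 0; compare against these criteria.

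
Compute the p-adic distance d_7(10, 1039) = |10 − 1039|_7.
d_7(10, 1039) = 1/343

Step 1 — x − y = 10 − 1039 = -1029. Step 2 — v_7(-1029) = 3 (factor: -1029 = −(7^3 · 3); the sign does not affect v_p). Step 3 — |x − y|_7 = 7^{-3} = 1/343.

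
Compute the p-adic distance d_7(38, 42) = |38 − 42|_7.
d_7(38, 42) = 1

Step 1 — x − y = 38 − 42 = -4. Step 2 — v_7(-4) = 0 (factor: -4 = −(7^0 · 4); the sign does not affect v_p). Step 3 — |x − y|_7 = 7^{0} = 1.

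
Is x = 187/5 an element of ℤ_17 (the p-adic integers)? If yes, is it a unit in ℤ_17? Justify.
x ∈ ℤ_17 but not a unit; v_17(x) = 1 > 0

ℤ_17 = {x ∈ ℚ_17 : v_17(x) ≥ 0} and ℤ_17^× = {x ∈ ℤ_17 : v_17(x) = 0}. Here v_17(187/5) = v_17(num) − v_17(den) = 1; compare against these criteria.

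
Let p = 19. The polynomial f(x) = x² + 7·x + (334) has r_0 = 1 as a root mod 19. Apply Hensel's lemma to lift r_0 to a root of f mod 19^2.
r_1 = 324 (mod 361)

Hensel: r_{i+1} = r_i − f(r_i)·(f′(r_i))^{-1} mod 19^{i+2}, f′(x) = 2x + 7. Iterate:
  r_0 = 1 (mod 19)
  r_1 = 324 (mod 361)
Final: r = 324 satisfies f(r) ≡ 0 mod 19^2.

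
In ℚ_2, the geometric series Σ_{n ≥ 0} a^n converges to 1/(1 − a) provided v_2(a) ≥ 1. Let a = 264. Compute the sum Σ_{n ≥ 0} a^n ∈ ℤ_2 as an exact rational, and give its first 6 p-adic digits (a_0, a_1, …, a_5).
Σ a^n = 1/(1 − a) = -1/263;  first 6 digits = (1, 0, 0, 1, 0, 0)

v_2(a) = 3 ≥ 1, so the series converges in ℤ_2 to 1/(1 − a) = 1/(1 − 264) = -1/263. Expand this rational in ℤ_2: compute digits iteratively via d_i = x_i mod 2, x_{i+1} = (x_i − d_i)/2. The first 6 digits are (1, 0, 0, 1, 0, 0).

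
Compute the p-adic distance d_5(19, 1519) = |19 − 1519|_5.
d_5(19, 1519) = 1/125

Step 1 — x − y = 19 − 1519 = -1500. Step 2 — v_5(-1500) = 3 (factor: -1500 = −(5^3 · 12); the sign does not affect v_p). Step 3 — |x − y|_5 = 5^{-3} = 1/125.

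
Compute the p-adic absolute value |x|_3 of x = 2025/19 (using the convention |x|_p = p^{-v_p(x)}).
|2025/19|_3 = 1/81

Step 1 — compute v_3(x) by factoring powers of 3 out of the numerator and denominator: v_3(2025/19) = 4. Step 2 — apply |x|_p = p^{-v_p(x)} = 3^{-4} = 1/81.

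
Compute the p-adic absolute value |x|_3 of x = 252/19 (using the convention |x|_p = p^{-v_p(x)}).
|252/19|_3 = 1/9

Step 1 — compute v_3(x) by factoring powers of 3 out of the numerator and denominator: v_3(252/19) = 2. Step 2 — apply |x|_p = p^{-v_p(x)} = 3^{-2} = 1/9.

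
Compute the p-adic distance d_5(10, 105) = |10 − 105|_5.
d_5(10, 105) = 1/5

Step 1 — x − y = 10 − 105 = -95. Step 2 — v_5(-95) = 1 (factor: -95 = −(5^1 · 19); the sign does not affect v_p). Step 3 — |x − y|_5 = 5^{-1} = 1/5.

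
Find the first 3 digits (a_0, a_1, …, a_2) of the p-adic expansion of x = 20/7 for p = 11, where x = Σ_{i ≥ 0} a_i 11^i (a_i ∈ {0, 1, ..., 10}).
(a_0, …, a_2) = (6, 6, 1)

v_11(20/7) = 0 (numerator and denominator both coprime to 11), so x ∈ ℤ_11^×. Compute digits iteratively via a_i = x_i mod 11, x_{i+1} = (x_i − a_i)/11, with x_0 = x:
  x_0 = 20/7;  a_0 = 6;  x_1 = (x_0 − 6)/11 = -2/7
  x_1 = -2/7;  a_1 = 6;  x_2 = (x_1 − 6)/11 = -4/7
  x_2 = -4/7;  a_2 = 1;  x_3 = (x_2 − 1)/11 = -1/7
Digits: (6, 6, 1).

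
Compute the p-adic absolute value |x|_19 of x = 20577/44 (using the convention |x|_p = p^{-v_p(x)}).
|20577/44|_19 = 1/6859

Step 1 — compute v_19(x) by factoring powers of 19 out of the numerator and denominator: v_19(20577/44) = 3. Step 2 — apply |x|_p = p^{-v_p(x)} = 19^{-3} = 1/6859.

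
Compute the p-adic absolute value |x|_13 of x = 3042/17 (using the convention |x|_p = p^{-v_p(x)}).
|3042/17|_13 = 1/169

Step 1 — compute v_13(x) by factoring powers of 13 out of the numerator and denominator: v_13(3042/17) = 2. Step 2 — apply |x|_p = p^{-v_p(x)} = 13^{-2} = 1/169.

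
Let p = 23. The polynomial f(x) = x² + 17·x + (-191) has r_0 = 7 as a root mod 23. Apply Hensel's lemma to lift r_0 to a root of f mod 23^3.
r_2 = 3779 (mod 12167)

Hensel: r_{i+1} = r_i − f(r_i)·(f′(r_i))^{-1} mod 23^{i+2}, f′(x) = 2x + 17. Iterate:
  r_0 = 7 (mod 23)
  r_1 = 76 (mod 529)
  r_2 = 3779 (mod 12167)
Final: r = 3779 satisfies f(r) ≡ 0 mod 23^3.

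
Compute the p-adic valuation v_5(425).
v_5(425) = 2

v_5(n) is the largest exponent k such that 5^k divides n. Factor out: 425 = 5^2 · 17. (Sign doesn't affect v_p.) So v_5(425) = 2.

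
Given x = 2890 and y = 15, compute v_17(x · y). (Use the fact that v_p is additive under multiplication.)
v_17(43350) = 2

v_p(x) = 2 (factor: 2890 = 17^2 · 10); v_p(y) = 0 (factor: 15 = 17^0 · 15). Additivity: v_p(xy) = v_p(x) + v_p(y) = 2 + 0 = 2. (Direct check: xy = 43350 = 17^2 · (150).)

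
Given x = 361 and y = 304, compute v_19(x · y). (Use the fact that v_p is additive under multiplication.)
v_19(109744) = 3

v_p(x) = 2 (factor: 361 = 19^2 · 1); v_p(y) = 1 (factor: 304 = 19^1 · 16). Additivity: v_p(xy) = v_p(x) + v_p(y) = 2 + 1 = 3. (Direct check: xy = 109744 = 19^3 · (16).)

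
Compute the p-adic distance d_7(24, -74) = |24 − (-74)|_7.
d_7(24, -74) = 1/49

Step 1 — x − y = 24 − (-74) = 98. Step 2 — v_7(98) = 2 (factor: 98 = (7^2 · 2); the sign does not affect v_p). Step 3 — |x − y|_7 = 7^{-2} = 1/49.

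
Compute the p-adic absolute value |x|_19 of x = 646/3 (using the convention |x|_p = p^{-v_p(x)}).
|646/3|_19 = 1/19

Step 1 — compute v_19(x) by factoring powers of 19 out of the numerator and denominator: v_19(646/3) = 1. Step 2 — apply |x|_p = p^{-v_p(x)} = 19^{-1} = 1/19.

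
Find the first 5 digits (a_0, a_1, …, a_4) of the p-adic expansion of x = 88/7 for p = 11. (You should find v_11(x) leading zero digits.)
(a_0, …, a_4) = (0, 9, 4, 9, 7)

v_11(88/7) = 1, so a_0 = ... = a_0 = 0. Factor out: x = 11^1 · u with u = 8/7 a unit in ℤ_11. Expand u iteratively via a_{v+i} = u_i mod 11, u_{i+1} = (u_i − a_{v+i})/11:
  u_0 = 8/7;  a_1 = 9;  u_1 = (u_0 − 9)/11 = -5/7
  u_1 = -5/7;  a_2 = 4;  u_2 = (u_1 − 4)/11 = -3/7
  u_2 = -3/7;  a_3 = 9;  u_3 = (u_2 − 9)/11 = -6/7
  u_3 = -6/7;  a_4 = 7;  u_4 = (u_3 − 7)/11 = -5/7
Digits: (0, 9, 4, 9, 7).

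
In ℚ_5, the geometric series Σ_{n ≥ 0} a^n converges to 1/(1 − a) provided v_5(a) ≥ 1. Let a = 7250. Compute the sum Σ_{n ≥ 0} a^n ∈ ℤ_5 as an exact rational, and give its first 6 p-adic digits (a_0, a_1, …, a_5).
Σ a^n = 1/(1 − a) = -1/7249;  first 6 digits = (1, 0, 0, 3, 1, 2)

v_5(a) = 3 ≥ 1, so the series converges in ℤ_5 to 1/(1 − a) = 1/(1 − 7250) = -1/7249. Expand this rational in ℤ_5: compute digits iteratively via d_i = x_i mod 5, x_{i+1} = (x_i − d_i)/5. The first 6 digits are (1, 0, 0, 3, 1, 2).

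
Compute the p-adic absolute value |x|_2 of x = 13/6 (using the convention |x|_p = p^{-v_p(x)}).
|13/6|_2 = 2

Step 1 — compute v_2(x) by factoring powers of 2 out of the numerator and denominator: v_2(13/6) = -1. Step 2 — apply |x|_p = p^{-v_p(x)} = 2^{1} = 2.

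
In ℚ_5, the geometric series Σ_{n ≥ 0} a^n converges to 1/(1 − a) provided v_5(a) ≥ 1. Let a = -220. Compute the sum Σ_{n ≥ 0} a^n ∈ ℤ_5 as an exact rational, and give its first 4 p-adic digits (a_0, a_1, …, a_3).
Σ a^n = 1/(1 − a) = 1/221;  first 4 digits = (1, 1, 2, 1)

v_5(a) = 1 ≥ 1, so the series converges in ℤ_5 to 1/(1 − a) = 1/(1 − (-220)) = 1/221. Expand this rational in ℤ_5: compute digits iteratively via d_i = x_i mod 5, x_{i+1} = (x_i − d_i)/5. The first 4 digits are (1, 1, 2, 1).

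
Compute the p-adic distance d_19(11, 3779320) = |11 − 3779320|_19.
d_19(11, 3779320) = 1/130321

Step 1 — x − y = 11 − 3779320 = -3779309. Step 2 — v_19(-3779309) = 4 (factor: -3779309 = −(19^4 · 29); the sign does not affect v_p). Step 3 — |x − y|_19 = 19^{-4} = 1/130321.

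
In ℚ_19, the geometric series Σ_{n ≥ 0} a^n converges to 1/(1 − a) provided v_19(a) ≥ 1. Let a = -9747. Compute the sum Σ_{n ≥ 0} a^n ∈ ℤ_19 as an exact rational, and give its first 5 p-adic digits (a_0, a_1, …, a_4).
Σ a^n = 1/(1 − a) = 1/9748;  first 5 digits = (1, 0, 11, 17, 6)

v_19(a) = 2 ≥ 1, so the series converges in ℤ_19 to 1/(1 − a) = 1/(1 − (-9747)) = 1/9748. Expand this rational in ℤ_19: compute digits iteratively via d_i = x_i mod 19, x_{i+1} = (x_i − d_i)/19. The first 5 digits are (1, 0, 11, 17, 6).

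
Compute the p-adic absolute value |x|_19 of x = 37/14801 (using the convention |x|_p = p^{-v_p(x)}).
|37/14801|_19 = 361

Step 1 — compute v_19(x) by factoring powers of 19 out of the numerator and denominator: v_19(37/14801) = -2. Step 2 — apply |x|_p = p^{-v_p(x)} = 19^{2} = 361.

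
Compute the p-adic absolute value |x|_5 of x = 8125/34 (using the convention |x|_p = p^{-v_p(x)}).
|8125/34|_5 = 1/625

Step 1 — compute v_5(x) by factoring powers of 5 out of the numerator and denominator: v_5(8125/34) = 4. Step 2 — apply |x|_p = p^{-v_p(x)} = 5^{-4} = 1/625.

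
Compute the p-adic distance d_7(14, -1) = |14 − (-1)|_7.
d_7(14, -1) = 1

Step 1 — x − y = 14 − (-1) = 15. Step 2 — v_7(15) = 0 (factor: 15 = (7^0 · 15); the sign does not affect v_p). Step 3 — |x − y|_7 = 7^{0} = 1.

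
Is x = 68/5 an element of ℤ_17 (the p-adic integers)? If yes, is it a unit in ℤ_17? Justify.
x ∈ ℤ_17 but not a unit; v_17(x) = 1 > 0

ℤ_17 = {x ∈ ℚ_17 : v_17(x) ≥ 0} and ℤ_17^× = {x ∈ ℤ_17 : v_17(x) = 0}. Here v_17(68/5) = v_17(num) − v_17(den) = 1; compare against these criteria.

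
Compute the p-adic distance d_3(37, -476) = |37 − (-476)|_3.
d_3(37, -476) = 1/27

Step 1 — x − y = 37 − (-476) = 513. Step 2 — v_3(513) = 3 (factor: 513 = (3^3 · 19); the sign does not affect v_p). Step 3 — |x − y|_3 = 3^{-3} = 1/27.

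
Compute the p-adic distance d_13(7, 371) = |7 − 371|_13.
d_13(7, 371) = 1/13

Step 1 — x − y = 7 − 371 = -364. Step 2 — v_13(-364) = 1 (factor: -364 = −(13^1 · 28); the sign does not affect v_p). Step 3 — |x − y|_13 = 13^{-1} = 1/13.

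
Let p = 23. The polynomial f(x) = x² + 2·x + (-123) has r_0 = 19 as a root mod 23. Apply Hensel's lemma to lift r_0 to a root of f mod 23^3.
r_2 = 4826 (mod 12167)

Hensel: r_{i+1} = r_i − f(r_i)·(f′(r_i))^{-1} mod 23^{i+2}, f′(x) = 2x + 2. Iterate:
  r_0 = 19 (mod 23)
  r_1 = 65 (mod 529)
  r_2 = 4826 (mod 12167)
Final: r = 4826 satisfies f(r) ≡ 0 mod 23^3.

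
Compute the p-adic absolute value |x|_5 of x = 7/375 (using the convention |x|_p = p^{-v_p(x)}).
|7/375|_5 = 125

Step 1 — compute v_5(x) by factoring powers of 5 out of the numerator and denominator: v_5(7/375) = -3. Step 2 — apply |x|_p = p^{-v_p(x)} = 5^{3} = 125.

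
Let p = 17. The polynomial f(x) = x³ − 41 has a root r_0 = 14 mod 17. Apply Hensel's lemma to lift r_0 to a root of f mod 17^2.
r_1 = 235 (mod 289)

Hensel: r_{i+1} = r_i − f(r_i)/f′(r_i) mod 17^{i+2}, where f′(x) = 3x². Iterate:
  r_0 = 14 (mod 17)
  r_1 = 235 (mod 289)
Final: r = 235 with f(r) ≡ 0 mod 17^2.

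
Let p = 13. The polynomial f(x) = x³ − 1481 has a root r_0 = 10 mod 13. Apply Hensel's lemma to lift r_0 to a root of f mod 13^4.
r_3 = 12152 (mod 28561)

Hensel: r_{i+1} = r_i − f(r_i)/f′(r_i) mod 13^{i+2}, where f′(x) = 3x². Iterate:
  r_0 = 10 (mod 13)
  r_1 = 153 (mod 169)
  r_2 = 1167 (mod 2197)
  r_3 = 12152 (mod 28561)
Final: r = 12152 with f(r) ≡ 0 mod 13^4.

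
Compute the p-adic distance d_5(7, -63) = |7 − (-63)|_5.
d_5(7, -63) = 1/5

Step 1 — x − y = 7 − (-63) = 70. Step 2 — v_5(70) = 1 (factor: 70 = (5^1 · 14); the sign does not affect v_p). Step 3 — |x − y|_5 = 5^{-1} = 1/5.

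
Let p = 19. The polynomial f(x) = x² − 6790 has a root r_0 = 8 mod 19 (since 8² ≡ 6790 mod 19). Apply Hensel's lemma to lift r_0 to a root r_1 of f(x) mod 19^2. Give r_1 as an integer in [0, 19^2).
r_1 = 293 (mod 361)

Hensel's recurrence: r_{i+1} = r_i − f(r_i)·(f′(r_i))^{-1} mod 19^{i+2}, with f′(x) = 2x. Iterate:
  r_0 = 8 (mod 19)
  r_1 = 293 (mod 361)
Final: r_1 = 293, and one checks f(r_1) ≡ 0 mod 19^2.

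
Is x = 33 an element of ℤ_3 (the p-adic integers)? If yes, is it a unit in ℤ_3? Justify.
x ∈ ℤ_3 but not a unit; v_3(x) = 1 > 0

ℤ_3 = {x ∈ ℚ_3 : v_3(x) ≥ 0} and ℤ_3^× = {x ∈ ℤ_3 : v_3(x) = 0}. Here v_3(33) = v_3(num) − v_3(den) = 1; compare against these criteria.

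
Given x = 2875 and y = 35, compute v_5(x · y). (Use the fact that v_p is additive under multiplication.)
v_5(100625) = 4

v_p(x) = 3 (factor: 2875 = 5^3 · 23); v_p(y) = 1 (factor: 35 = 5^1 · 7). Additivity: v_p(xy) = v_p(x) + v_p(y) = 3 + 1 = 4. (Direct check: xy = 100625 = 5^4 · (161).)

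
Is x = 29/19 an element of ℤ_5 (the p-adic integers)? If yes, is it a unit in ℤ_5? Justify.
x ∈ ℤ_5^× (unit); v_5(x) = 0

ℤ_5 = {x ∈ ℚ_5 : v_5(x) ≥ 0} and ℤ_5^× = {x ∈ ℤ_5 : v_5(x) = 0}. Here v_5(29/19) = v_5(num) − v_5(den) = 0; compare against these criteria.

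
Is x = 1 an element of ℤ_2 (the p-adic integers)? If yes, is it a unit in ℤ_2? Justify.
x ∈ ℤ_2^× (unit); v_2(x) = 0

ℤ_2 = {x ∈ ℚ_2 : v_2(x) ≥ 0} and ℤ_2^× = {x ∈ ℤ_2 : v_2(x) = 0}. Here v_2(1) = v_2(num) − v_2(den) = 0; compare against these criteria.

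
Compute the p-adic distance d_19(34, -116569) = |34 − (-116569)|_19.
d_19(34, -116569) = 1/6859

Step 1 — x − y = 34 − (-116569) = 116603. Step 2 — v_19(116603) = 3 (factor: 116603 = (19^3 · 17); the sign does not affect v_p). Step 3 — |x − y|_19 = 19^{-3} = 1/6859.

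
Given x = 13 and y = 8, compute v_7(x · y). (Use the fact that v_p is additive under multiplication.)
v_7(104) = 0

v_p(x) = 0 (factor: 13 = 7^0 · 13); v_p(y) = 0 (factor: 8 = 7^0 · 8). Additivity: v_p(xy) = v_p(x) + v_p(y) = 0 + 0 = 0. (Direct check: xy = 104 = 7^0 · (104).)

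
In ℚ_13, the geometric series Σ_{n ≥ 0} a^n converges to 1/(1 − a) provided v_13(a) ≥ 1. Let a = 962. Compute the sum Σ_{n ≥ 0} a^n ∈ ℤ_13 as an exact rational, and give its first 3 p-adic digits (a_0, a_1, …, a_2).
Σ a^n = 1/(1 − a) = -1/961;  first 3 digits = (1, 9, 8)

v_13(a) = 1 ≥ 1, so the series converges in ℤ_13 to 1/(1 − a) = 1/(1 − 962) = -1/961. Expand this rational in ℤ_13: compute digits iteratively via d_i = x_i mod 13, x_{i+1} = (x_i − d_i)/13. The first 3 digits are (1, 9, 8).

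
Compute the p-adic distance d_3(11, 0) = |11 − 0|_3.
d_3(11, 0) = 1

Step 1 — x − y = 11 − 0 = 11. Step 2 — v_3(11) = 0 (factor: 11 = (3^0 · 11); the sign does not affect v_p). Step 3 — |x − y|_3 = 3^{0} = 1.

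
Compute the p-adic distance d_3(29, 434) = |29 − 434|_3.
d_3(29, 434) = 1/81

Step 1 — x − y = 29 − 434 = -405. Step 2 — v_3(-405) = 4 (factor: -405 = −(3^4 · 5); the sign does not affect v_p). Step 3 — |x − y|_3 = 3^{-4} = 1/81.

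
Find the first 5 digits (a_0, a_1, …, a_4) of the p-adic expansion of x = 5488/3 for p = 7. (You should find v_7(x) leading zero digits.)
(a_0, …, a_4) = (0, 0, 0, 3, 5)

v_7(5488/3) = 3, so a_0 = ... = a_2 = 0. Factor out: x = 7^3 · u with u = 16/3 a unit in ℤ_7. Expand u iteratively via a_{v+i} = u_i mod 7, u_{i+1} = (u_i − a_{v+i})/7:
  u_0 = 16/3;  a_3 = 3;  u_1 = (u_0 − 3)/7 = 1/3
  u_1 = 1/3;  a_4 = 5;  u_2 = (u_1 − 5)/7 = -2/3
Digits: (0, 0, 0, 3, 5).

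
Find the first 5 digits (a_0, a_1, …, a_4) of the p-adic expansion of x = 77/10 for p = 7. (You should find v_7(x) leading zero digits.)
(a_0, …, a_4) = (0, 6, 0, 2, 6)

v_7(77/10) = 1, so a_0 = ... = a_0 = 0. Factor out: x = 7^1 · u with u = 11/10 a unit in ℤ_7. Expand u iteratively via a_{v+i} = u_i mod 7, u_{i+1} = (u_i − a_{v+i})/7:
  u_0 = 11/10;  a_1 = 6;  u_1 = (u_0 − 6)/7 = -7/10
  u_1 = -7/10;  a_2 = 0;  u_2 = (u_1 − 0)/7 = -1/10
  u_2 = -1/10;  a_3 = 2;  u_3 = (u_2 − 2)/7 = -3/10
  u_3 = -3/10;  a_4 = 6;  u_4 = (u_3 − 6)/7 = -9/10
Digits: (0, 6, 0, 2, 6).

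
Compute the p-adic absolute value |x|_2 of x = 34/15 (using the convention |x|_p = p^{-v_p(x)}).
|34/15|_2 = 1/2

Step 1 — compute v_2(x) by factoring powers of 2 out of the numerator and denominator: v_2(34/15) = 1. Step 2 — apply |x|_p = p^{-v_p(x)} = 2^{-1} = 1/2.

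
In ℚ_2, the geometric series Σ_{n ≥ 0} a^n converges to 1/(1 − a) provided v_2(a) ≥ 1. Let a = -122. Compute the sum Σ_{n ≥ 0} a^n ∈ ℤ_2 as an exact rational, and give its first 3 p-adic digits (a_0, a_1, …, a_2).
Σ a^n = 1/(1 − a) = 1/123;  first 3 digits = (1, 1, 0)

v_2(a) = 1 ≥ 1, so the series converges in ℤ_2 to 1/(1 − a) = 1/(1 − (-122)) = 1/123. Expand this rational in ℤ_2: compute digits iteratively via d_i = x_i mod 2, x_{i+1} = (x_i − d_i)/2. The first 3 digits are (1, 1, 0).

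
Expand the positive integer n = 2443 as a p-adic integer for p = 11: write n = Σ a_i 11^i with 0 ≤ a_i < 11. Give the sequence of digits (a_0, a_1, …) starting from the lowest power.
(a_0, a_1, …) = (1, 2, 9, 1)

Repeated division by 11 gives the digits low-to-high: 2443 = 1 + 2·11^1 + 9·11^2 + 1·11^3. Digit sequence: (1, 2, 9, 1).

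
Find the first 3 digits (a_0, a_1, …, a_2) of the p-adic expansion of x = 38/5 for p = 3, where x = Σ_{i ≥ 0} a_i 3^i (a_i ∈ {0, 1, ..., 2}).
(a_0, …, a_2) = (1, 1, 1)

v_3(38/5) = 0 (numerator and denominator both coprime to 3), so x ∈ ℤ_3^×. Compute digits iteratively via a_i = x_i mod 3, x_{i+1} = (x_i − a_i)/3, with x_0 = x:
  x_0 = 38/5;  a_0 = 1;  x_1 = (x_0 − 1)/3 = 11/5
  x_1 = 11/5;  a_1 = 1;  x_2 = (x_1 − 1)/3 = 2/5
  x_2 = 2/5;  a_2 = 1;  x_3 = (x_2 − 1)/3 = -1/5
Digits: (1, 1, 1).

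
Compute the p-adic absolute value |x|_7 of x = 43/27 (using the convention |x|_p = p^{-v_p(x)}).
|43/27|_7 = 1

Step 1 — compute v_7(x) by factoring powers of 7 out of the numerator and denominator: v_7(43/27) = 0. Step 2 — apply |x|_p = p^{-v_p(x)} = 7^{0} = 1.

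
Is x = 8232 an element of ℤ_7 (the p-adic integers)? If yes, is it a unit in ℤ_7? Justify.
x ∈ ℤ_7 but not a unit; v_7(x) = 3 > 0

ℤ_7 = {x ∈ ℚ_7 : v_7(x) ≥ 0} and ℤ_7^× = {x ∈ ℤ_7 : v_7(x) = 0}. Here v_7(8232) = v_7(num) − v_7(den) = 3; compare against these criteria.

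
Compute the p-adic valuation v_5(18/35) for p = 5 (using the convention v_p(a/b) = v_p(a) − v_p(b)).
v_5(18/35) = -1

Factor powers of 5 from the numerator and denominator of the reduced fraction: 18 = 5^0 · 18 and 35 = 5^1 · 7. Apply v_p(a/b) = v_p(a) − v_p(b): v_5(18/35) = 0 − 1 = -1.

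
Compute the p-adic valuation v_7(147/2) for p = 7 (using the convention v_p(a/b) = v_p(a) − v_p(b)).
v_7(147/2) = 2

Factor powers of 7 from the numerator and denominator of the reduced fraction: 147 = 7^2 · 3 and 2 = 7^0 · 2. Apply v_p(a/b) = v_p(a) − v_p(b): v_7(147/2) = 2 − 0 = 2.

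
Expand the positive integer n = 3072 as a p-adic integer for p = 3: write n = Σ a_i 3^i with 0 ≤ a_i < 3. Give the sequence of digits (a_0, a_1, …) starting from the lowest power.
(a_0, a_1, …) = (0, 1, 2, 2, 1, 0, 1, 1)

Repeated division by 3 gives the digits low-to-high: 3072 = 1·3^1 + 2·3^2 + 2·3^3 + 1·3^4 + 1·3^6 + 1·3^7. Digit sequence: (0, 1, 2, 2, 1, 0, 1, 1).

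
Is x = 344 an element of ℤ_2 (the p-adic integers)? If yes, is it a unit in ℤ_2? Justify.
x ∈ ℤ_2 but not a unit; v_2(x) = 3 > 0

ℤ_2 = {x ∈ ℚ_2 : v_2(x) ≥ 0} and ℤ_2^× = {x ∈ ℤ_2 : v_2(x) = 0}. Here v_2(344) = v_2(num) − v_2(den) = 3; compare against these criteria.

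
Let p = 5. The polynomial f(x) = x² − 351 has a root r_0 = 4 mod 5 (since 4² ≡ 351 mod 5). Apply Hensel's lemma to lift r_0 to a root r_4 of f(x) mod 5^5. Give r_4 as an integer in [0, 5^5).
r_4 = 1074 (mod 3125)

Hensel's recurrence: r_{i+1} = r_i − f(r_i)·(f′(r_i))^{-1} mod 5^{i+2}, with f′(x) = 2x. Iterate:
  r_0 = 4 (mod 5)
  r_1 = 24 (mod 25)
  r_2 = 74 (mod 125)
  r_3 = 449 (mod 625)
  r_4 = 1074 (mod 3125)
Final: r_4 = 1074, and one checks f(r_4) ≡ 0 mod 5^5.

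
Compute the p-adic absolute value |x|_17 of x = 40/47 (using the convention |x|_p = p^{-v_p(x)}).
|40/47|_17 = 1

Step 1 — compute v_17(x) by factoring powers of 17 out of the numerator and denominator: v_17(40/47) = 0. Step 2 — apply |x|_p = p^{-v_p(x)} = 17^{0} = 1.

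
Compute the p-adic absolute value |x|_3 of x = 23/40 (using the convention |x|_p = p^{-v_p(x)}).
|23/40|_3 = 1

Step 1 — compute v_3(x) by factoring powers of 3 out of the numerator and denominator: v_3(23/40) = 0. Step 2 — apply |x|_p = p^{-v_p(x)} = 3^{0} = 1.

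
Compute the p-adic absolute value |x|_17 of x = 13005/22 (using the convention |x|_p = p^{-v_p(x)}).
|13005/22|_17 = 1/289

Step 1 — compute v_17(x) by factoring powers of 17 out of the numerator and denominator: v_17(13005/22) = 2. Step 2 — apply |x|_p = p^{-v_p(x)} = 17^{-2} = 1/289.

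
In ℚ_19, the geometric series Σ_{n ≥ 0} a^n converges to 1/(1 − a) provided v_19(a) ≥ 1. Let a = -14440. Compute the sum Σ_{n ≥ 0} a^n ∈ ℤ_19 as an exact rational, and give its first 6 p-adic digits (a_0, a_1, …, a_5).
Σ a^n = 1/(1 − a) = 1/14441;  first 6 digits = (1, 0, 17, 16, 3, 8)

v_19(a) = 2 ≥ 1, so the series converges in ℤ_19 to 1/(1 − a) = 1/(1 − (-14440)) = 1/14441. Expand this rational in ℤ_19: compute digits iteratively via d_i = x_i mod 19, x_{i+1} = (x_i − d_i)/19. The first 6 digits are (1, 0, 17, 16, 3, 8).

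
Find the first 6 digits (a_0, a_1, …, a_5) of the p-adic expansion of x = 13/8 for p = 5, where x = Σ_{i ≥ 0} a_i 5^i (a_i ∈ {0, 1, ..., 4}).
(a_0, …, a_5) = (1, 2, 4, 1, 4, 1)

v_5(13/8) = 0 (numerator and denominator both coprime to 5), so x ∈ ℤ_5^×. Compute digits iteratively via a_i = x_i mod 5, x_{i+1} = (x_i − a_i)/5, with x_0 = x:
  x_0 = 13/8;  a_0 = 1;  x_1 = (x_0 − 1)/5 = 1/8
  x_1 = 1/8;  a_1 = 2;  x_2 = (x_1 − 2)/5 = -3/8
  x_2 = -3/8;  a_2 = 4;  x_3 = (x_2 − 4)/5 = -7/8
  x_3 = -7/8;  a_3 = 1;  x_4 = (x_3 − 1)/5 = -3/8
  x_4 = -3/8;  a_4 = 4;  x_5 = (x_4 − 4)/5 = -7/8
  x_5 = -7/8;  a_5 = 1;  x_6 = (x_5 − 1)/5 = -3/8
Digits: (1, 2, 4, 1, 4, 1).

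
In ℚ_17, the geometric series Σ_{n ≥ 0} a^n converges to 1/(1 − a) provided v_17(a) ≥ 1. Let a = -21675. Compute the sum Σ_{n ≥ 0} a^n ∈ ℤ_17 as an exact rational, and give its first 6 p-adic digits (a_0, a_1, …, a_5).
Σ a^n = 1/(1 − a) = 1/21676;  first 6 digits = (1, 0, 10, 12, 14, 7)

v_17(a) = 2 ≥ 1, so the series converges in ℤ_17 to 1/(1 − a) = 1/(1 − (-21675)) = 1/21676. Expand this rational in ℤ_17: compute digits iteratively via d_i = x_i mod 17, x_{i+1} = (x_i − d_i)/17. The first 6 digits are (1, 0, 10, 12, 14, 7).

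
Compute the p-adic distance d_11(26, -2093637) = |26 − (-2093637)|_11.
d_11(26, -2093637) = 1/161051

Step 1 — x − y = 26 − (-2093637) = 2093663. Step 2 — v_11(2093663) = 5 (factor: 2093663 = (11^5 · 13); the sign does not affect v_p). Step 3 — |x − y|_11 = 11^{-5} = 1/161051.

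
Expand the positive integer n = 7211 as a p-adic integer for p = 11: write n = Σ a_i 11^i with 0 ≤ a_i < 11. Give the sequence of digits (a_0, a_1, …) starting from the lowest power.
(a_0, a_1, …) = (6, 6, 4, 5)

Repeated division by 11 gives the digits low-to-high: 7211 = 6 + 6·11^1 + 4·11^2 + 5·11^3. Digit sequence: (6, 6, 4, 5).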